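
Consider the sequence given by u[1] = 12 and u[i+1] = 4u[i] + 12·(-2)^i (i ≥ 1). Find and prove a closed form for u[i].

Claim: u[i] = 2·4^i − 2·(-2)^i.

Base case: u[1] = 12, and 2·4^1 − 2·(-2)^1 = 8 + 4 = 12.
Assume u[r] = 2·4^r − 2·(-2)^r for some r ≥ 1.
Then u[r+1] = 4u[r] + 12·(-2)^r = 4·(2·4^r − 2·(-2)^r) + 12·(-2)^r = 2·4^{r+1} − 8·(-2)^r + 12·(-2)^r = 2·4^{r+1} + 4·(-2)^r = 2·4^{r+1} − 2·(-2)^{r+1}.
So the formula holds for r+1, and by induction u[i] = 2·4^i − 2·(-2)^i for all i ≥ 1.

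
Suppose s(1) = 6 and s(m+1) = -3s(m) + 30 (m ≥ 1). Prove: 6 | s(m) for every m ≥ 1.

Base case: s(1) = 6 = 6·1, so 6 | s(1).
Assume 6 | s(j), so s(j) = 6t for some integer t.
Then s(j+1) = -3s(j) + 30 = -3·(6t) + 30 = 6(-3t + 5), so 6 | s(j+1).
So the property holds for j+1, and by induction 6 | s(m) for all m ≥ 1.

6 | s(m)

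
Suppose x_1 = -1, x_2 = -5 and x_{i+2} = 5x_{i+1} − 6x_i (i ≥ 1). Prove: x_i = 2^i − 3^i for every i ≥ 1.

Base cases: x_1 = -1 and 2^1 − 3^1 = -1; x_2 = -5 and 2^2 − 3^2 = -5.
Assume x_t = 2^t − 3^t for all 1 ≤ t ≤ j, where j ≥ 2.
Then x_{j+1} = 5x_j − 6x_{j−1} = 5·(2^j − 3^j) − 6·(2^{j−1} − 3^{j−1}) = (5·2 − 6)2^{j−1} − (5·3 − 6)3^{j−1} = 4·2^{j−1} − 9·3^{j−1} = 2^{j+1} − 3^{j+1}.
So the formula holds for j+1, and by strong induction x_i = 2^i − 3^i for all i ≥ 1.

x_i = 2^i − 3^i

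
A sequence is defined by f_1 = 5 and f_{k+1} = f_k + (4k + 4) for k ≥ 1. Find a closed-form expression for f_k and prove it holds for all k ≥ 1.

Claim: f_k = 2k^2 + 2k + 1.

Base case: f_1 = 5, and 2·1^2 + 2·1 + 1 = 5.
Assume f_j = 2j^2 + 2j + 1.
Then f_{j+1} = f_j + (4j + 4) = (2j^2 + 2j + 1) + (4j + 4) = 2j^2 + 6j + 5,
and 2·(j+1)^2 + 2·(j+1) + 1 = 2j^2 + 6j + 5.
Hence f_k = 2k^2 + 2k + 1 for every k ≥ 1, by induction.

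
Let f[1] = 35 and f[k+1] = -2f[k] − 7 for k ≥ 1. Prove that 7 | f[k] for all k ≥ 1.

Base case: f[1] = 35 = 7·5, so 7 | f[1].
Assume 7 | f[r], so f[r] = 7t for some integer t.
Then f[r+1] = -2f[r] − 7 = -2·(7t) − 7 = 7(-2t − 1), so 7 | f[r+1].
This completes the inductive step, so 7 | f[k] for all k ≥ 1.

7 | f[k]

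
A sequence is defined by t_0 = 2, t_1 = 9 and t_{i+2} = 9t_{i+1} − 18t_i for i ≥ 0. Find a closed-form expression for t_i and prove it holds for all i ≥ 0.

Claim: t_i = 3^i + 6^i.

Base cases: t_0 = 2 and 3^0 + 6^0 = 2; t_1 = 9 and 3^1 + 6^1 = 9.
Assume t_j = 3^j + 6^j for all 0 ≤ j ≤ r, where r ≥ 1.
Then t_{r+1} = 9t_r − 18t_{r−1} = 9·(3^r + 6^r) − 18·(3^{r−1} + 6^{r−1}) = (9·3 − 18)3^{r−1} + (9·6 − 18)6^{r−1} = 9·3^{r−1} + 36·6^{r−1} = 3^{r+1} + 6^{r+1}.
Hence t_i = 3^i + 6^i for every i ≥ 0, by strong induction.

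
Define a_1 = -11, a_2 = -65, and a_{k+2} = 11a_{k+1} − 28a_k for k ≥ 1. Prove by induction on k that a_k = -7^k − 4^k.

Base cases: a_1 = -11 and -7^1 − 4^1 = -11; a_2 = -65 and -7^2 − 4^2 = -65.
Assume a_i = -7^i − 4^i for all 1 ≤ i ≤ j, where j ≥ 2.
Then a_{j+1} = 11a_j − 28a_{j−1} = 11·(-7^j − 4^j) − 28·(-7^{j−1} − 4^{j−1}) = -(11·7 − 28)7^{j−1} − (11·4 − 28)4^{j−1} = -49·7^{j−1} − 16·4^{j−1} = -7^{j+1} − 4^{j+1}.
Hence a_k = -7^k − 4^k for every k ≥ 1, by strong induction.

a_k = -7^k − 4^k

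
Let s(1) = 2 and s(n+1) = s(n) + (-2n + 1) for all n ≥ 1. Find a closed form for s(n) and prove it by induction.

Claim: s(n) = -n^2 + 2n + 1.

Base case: s(1) = 2, and -1^2 + 2·1 + 1 = 2.
Assume s(m) = -m^2 + 2m + 1.
Then s(m+1) = s(m) + (-2m + 1) = (-m^2 + 2m + 1) + (-2m + 1) = -m^2 + 2,
and -(m+1)^2 + 2·(m+1) + 1 = -m^2 + 2.
By induction, s(n) = -n^2 + 2n + 1 for all n ≥ 1.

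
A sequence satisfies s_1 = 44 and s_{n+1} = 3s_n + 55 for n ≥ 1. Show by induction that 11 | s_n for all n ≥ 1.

Base case: s_1 = 44 = 11·4, so 11 | s_1.
Assume 11 | s_r, so s_r = 11t for some integer t.
Then s_{r+1} = 3s_r + 55 = 3·(11t) + 55 = 11(3t + 5), so 11 | s_{r+1}.
By induction, 11 | s_n for all n ≥ 1.

11 | s_n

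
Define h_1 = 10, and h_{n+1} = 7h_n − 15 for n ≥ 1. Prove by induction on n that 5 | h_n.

Base case: h_1 = 10 = 5·2, so 5 | h_1.
Assume 5 | h_j, so h_j = 5t for some integer t.
Then h_{j+1} = 7h_j − 15 = 7·(5t) − 15 = 5(7t − 3), so 5 | h_{j+1}.
Hence 5 | h_n for every n ≥ 1, by induction.

5 | h_n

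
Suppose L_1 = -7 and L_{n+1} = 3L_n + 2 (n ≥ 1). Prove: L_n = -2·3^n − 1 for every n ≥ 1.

Base case: L_1 = -7, and -2·3^1 − 1 = -6 − 1 = -7.
Assume L_m = -2·3^m − 1 for some m ≥ 1.
Then L_{m+1} = 3L_m + 2 = 3·(-2·3^m − 1) + 2 = -6·3^m − 3 + 2 = -2·3^{m+1} − 1.
Hence L_n = -2·3^n − 1 for every n ≥ 1, by induction.

L_n = -2·3^n − 1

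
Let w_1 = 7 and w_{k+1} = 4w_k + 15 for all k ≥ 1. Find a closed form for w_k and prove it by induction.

Claim: w_k = 3·4^k − 5.

Base case: w_1 = 7, and 3·4^1 − 5 = 12 − 5 = 7.
Assume w_r = 3·4^r − 5 for some r ≥ 1.
Then w_{r+1} = 4w_r + 15 = 4·(3·4^r − 5) + 15 = 12·4^r − 20 + 15 = 3·4^{r+1} − 5.
By induction, w_k = 3·4^k − 5 for all k ≥ 1.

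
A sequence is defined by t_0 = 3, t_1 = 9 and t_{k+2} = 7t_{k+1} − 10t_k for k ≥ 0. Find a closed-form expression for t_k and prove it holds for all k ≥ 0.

Claim: t_k = 2·2^k + 5^k.

Base cases: t_0 = 3 and 2·2^0 + 5^0 = 3; t_1 = 9 and 2·2^1 + 5^1 = 9.
Assume t_j = 2·2^j + 5^j for all 0 ≤ j ≤ m, where m ≥ 1.
Then t_{m+1} = 7t_m − 10t_{m−1} = 7·(2·2^m + 5^m) − 10·(2·2^{m−1} + 5^{m−1}) = 2·(7·2 − 10)2^{m−1} + (7·5 − 10)5^{m−1} = 8·2^{m−1} + 25·5^{m−1} = 2·2^{m+1} + 5^{m+1}.
This completes the inductive step, so t_k = 2·2^k + 5^k for all k ≥ 0.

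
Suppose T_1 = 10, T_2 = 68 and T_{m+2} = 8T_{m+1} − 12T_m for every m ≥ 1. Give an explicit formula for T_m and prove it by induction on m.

Claim: T_m = 2·6^m − 2^m.

Base cases: T_1 = 10 and 2·6^1 − 2^1 = 10; T_2 = 68 and 2·6^2 − 2^2 = 68.
Assume T_j = 2·6^j − 2^j for all 1 ≤ j ≤ k, where k ≥ 2.
Then T_{k+1} = 8T_k − 12T_{k−1} = 8·(2·6^k − 2^k) − 12·(2·6^{k−1} − 2^{k−1}) = 2·(8·6 − 12)6^{k−1} − (8·2 − 12)2^{k−1} = 72·6^{k−1} − 4·2^{k−1} = 2·6^{k+1} − 2^{k+1}.
Hence T_m = 2·6^m − 2^m for every m ≥ 1, by strong induction.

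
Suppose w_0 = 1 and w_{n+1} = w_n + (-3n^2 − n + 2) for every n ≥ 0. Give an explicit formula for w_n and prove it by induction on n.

Claim: w_n = -n^3 + n^2 + 2n + 1.

Base case: w_0 = 1, and -0^3 + 0^2 + 2·0 + 1 = 1.
Assume w_k = -k^3 + k^2 + 2k + 1.
Then w_{k+1} = w_k + (-3k^2 − k + 2) = (-k^3 + k^2 + 2k + 1) + (-3k^2 − k + 2) = -k^3 − 2k^2 + k + 3,
and -(k+1)^3 + (k+1)^2 + 2·(k+1) + 1 = -k^3 − 2k^2 + k + 3.
Hence w_n = -n^3 + n^2 + 2n + 1 for every n ≥ 0, by induction.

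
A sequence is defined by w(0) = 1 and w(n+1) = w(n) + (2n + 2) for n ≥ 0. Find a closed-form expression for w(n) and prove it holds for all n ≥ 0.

Claim: w(n) = n^2 + n + 1.

Base case: w(0) = 1, and 0^2 + 0 + 1 = 1.
Assume w(j) = j^2 + j + 1.
Then w(j+1) = w(j) + (2j + 2) = (j^2 + j + 1) + (2j + 2) = j^2 + 3j + 3,
and (j+1)^2 + (j+1) + 1 = j^2 + 3j + 3.
By induction, w(n) = n^2 + n + 1 for all n ≥ 0.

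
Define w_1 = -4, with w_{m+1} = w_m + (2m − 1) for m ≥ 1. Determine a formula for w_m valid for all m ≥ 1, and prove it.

Claim: w_m = m^2 − 2m − 3.

Base case: w_1 = -4, and 1^2 − 2·1 − 3 = -4.
Assume w_j = j^2 − 2j − 3.
Then w_{j+1} = w_j + (2j − 1) = (j^2 − 2j − 3) + (2j − 1) = j^2 − 4,
and (j+1)^2 − 2·(j+1) − 3 = j^2 − 4.
By induction, w_m = m^2 − 2m − 3 for all m ≥ 1.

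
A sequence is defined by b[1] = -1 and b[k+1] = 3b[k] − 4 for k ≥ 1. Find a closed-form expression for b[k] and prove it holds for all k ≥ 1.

Claim: b[k] = -3^k + 2.

Base case: b[1] = -1, and -3^1 + 2 = -3 + 2 = -1.
Assume b[m] = -3^m + 2 for some m ≥ 1.
Then b[m+1] = 3b[m] − 4 = 3·(-3^m + 2) − 4 = -3^{m+1} + 6 − 4 = -3^{m+1} + 2.
This completes the inductive step, so b[k] = -3^k + 2 for all k ≥ 1.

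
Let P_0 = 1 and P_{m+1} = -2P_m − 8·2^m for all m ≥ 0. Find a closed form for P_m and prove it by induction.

Claim: P_m = 3·(-2)^m − 2·2^m.

Base case: P_0 = 1, and 3·(-2)^0 − 2·2^0 = 3 − 2 = 1.
Assume P_j = 3·(-2)^j − 2·2^j for some j ≥ 0.
Then P_{j+1} = -2P_j − 8·2^j = -2·(3·(-2)^j − 2·2^j) − 8·2^j = 3·(-2)^{j+1} + 4·2^j − 8·2^j = 3·(-2)^{j+1} − 4·2^j = 3·(-2)^{j+1} − 2·2^{j+1}.
Hence P_m = 3·(-2)^m − 2·2^m for every m ≥ 0, by induction.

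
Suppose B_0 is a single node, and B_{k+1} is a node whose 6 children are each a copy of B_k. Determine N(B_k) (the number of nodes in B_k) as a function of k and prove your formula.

Claim: N(B_k) = (6^{k+1} − 1)/5.

Base case: N(B_0) = 1, and (6^{0+1} − 1)/5 = 1.
Assume N(B_m) = (6^{m+1} − 1)/5.
Then N(B_{m+1}) = 1 + 6N(B_m) = 1 + 6·(6^{m+1} − 1)/5 = 1 + (6^{m+2} − 6)/5 = (5 + 6^{m+2} − 6)/5 = (6^{m+2} − 1)/5.
By induction, N(B_k) = (6^{k+1} − 1)/5 for all k ≥ 0.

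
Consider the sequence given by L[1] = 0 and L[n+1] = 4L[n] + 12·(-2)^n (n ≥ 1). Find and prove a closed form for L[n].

Claim: L[n] = -4^n − 2·(-2)^n.

Base case: L[1] = 0, and -4^1 − 2·(-2)^1 = -4 + 4 = 0.
Assume L[r] = -4^r − 2·(-2)^r for some r ≥ 1.
Then L[r+1] = 4L[r] + 12·(-2)^r = 4·(-4^r − 2·(-2)^r) + 12·(-2)^r = -4^{r+1} − 8·(-2)^r + 12·(-2)^r = -4^{r+1} + 4·(-2)^r = -4^{r+1} − 2·(-2)^{r+1}.
By induction, L[n] = -4^n − 2·(-2)^n for all n ≥ 1.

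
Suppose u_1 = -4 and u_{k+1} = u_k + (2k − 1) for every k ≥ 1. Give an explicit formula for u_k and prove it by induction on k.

Claim: u_k = k^2 − 2k − 3.

Base case: u_1 = -4, and 1^2 − 2·1 − 3 = -4.
Assume u_r = r^2 − 2r − 3.
Then u_{r+1} = u_r + (2r − 1) = (r^2 − 2r − 3) + (2r − 1) = r^2 − 4,
and (r+1)^2 − 2·(r+1) − 3 = r^2 − 4.
Hence u_k = k^2 − 2k − 3 for every k ≥ 1, by induction.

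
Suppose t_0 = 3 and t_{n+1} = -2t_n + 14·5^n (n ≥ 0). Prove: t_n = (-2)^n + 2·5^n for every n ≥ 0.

Base case: t_0 = 3, and (-2)^0 + 2·5^0 = 1 + 2 = 3.
Assume t_k = (-2)^k + 2·5^k for some k ≥ 0.
Then t_{k+1} = -2t_k + 14·5^k = -2·((-2)^k + 2·5^k) + 14·5^k = (-2)^{k+1} − 4·5^k + 14·5^k = (-2)^{k+1} + 10·5^k = (-2)^{k+1} + 2·5^{k+1}.
By induction, t_n = (-2)^n + 2·5^n for all n ≥ 0.

t_n = (-2)^n + 2·5^n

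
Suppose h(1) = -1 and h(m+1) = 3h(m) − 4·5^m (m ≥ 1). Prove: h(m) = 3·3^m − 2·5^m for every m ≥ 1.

Base case: h(1) = -1, and 3·3^1 − 2·5^1 = 9 − 10 = -1.
Assume h(k) = 3·3^k − 2·5^k for some k ≥ 1.
Then h(k+1) = 3h(k) − 4·5^k = 3·(3·3^k − 2·5^k) − 4·5^k = 3·3^{k+1} − 6·5^k − 4·5^k = 3·3^{k+1} − 10·5^k = 3·3^{k+1} − 2·5^{k+1}.
So the formula holds for k+1, and by induction h(m) = 3·3^m − 2·5^m for all m ≥ 1.

h(m) = 3·3^m − 2·5^m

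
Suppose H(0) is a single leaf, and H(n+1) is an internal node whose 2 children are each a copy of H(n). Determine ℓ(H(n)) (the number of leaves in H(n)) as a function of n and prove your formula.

Claim: ℓ(H(n)) = 2^n.

Base case: ℓ(H(0)) = 1, and 2^0 = 1.
Assume ℓ(H(j)) = 2^j.
Then ℓ(H(j+1)) = 2·ℓ(H(j)) = 2·2^j = 2^{j+1}.
This completes the inductive step, so ℓ(H(n)) = 2^n for all n ≥ 0.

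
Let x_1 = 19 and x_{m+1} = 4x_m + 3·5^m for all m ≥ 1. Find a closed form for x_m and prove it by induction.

Claim: x_m = 4^m + 3·5^m.

Base case: x_1 = 19, and 4^1 + 3·5^1 = 4 + 15 = 19.
Assume x_r = 4^r + 3·5^r for some r ≥ 1.
Then x_{r+1} = 4x_r + 3·5^r = 4·(4^r + 3·5^r) + 3·5^r = 4^{r+1} + 12·5^r + 3·5^r = 4^{r+1} + 15·5^r = 4^{r+1} + 3·5^{r+1}.
This completes the inductive step, so x_m = 4^m + 3·5^m for all m ≥ 1.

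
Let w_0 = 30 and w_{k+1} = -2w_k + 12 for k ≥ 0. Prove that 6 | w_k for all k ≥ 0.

Base case: w_0 = 30 = 6·5, so 6 | w_0.
Assume 6 | w_j, so w_j = 6t for some integer t.
Then w_{j+1} = -2w_j + 12 = -2·(6t) + 12 = 6(-2t + 2), so 6 | w_{j+1}.
By induction, 6 | w_k for all k ≥ 0.

6 | w_k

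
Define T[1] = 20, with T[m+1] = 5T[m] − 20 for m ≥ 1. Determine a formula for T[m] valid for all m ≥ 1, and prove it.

Claim: T[m] = 3·5^m + 5.

Base case: T[1] = 20, and 3·5^1 + 5 = 15 + 5 = 20.
Assume T[j] = 3·5^j + 5 for some j ≥ 1.
Then T[j+1] = 5T[j] − 20 = 5·(3·5^j + 5) − 20 = 15·5^j + 25 − 20 = 3·5^{j+1} + 5.
By induction, T[m] = 3·5^m + 5 for all m ≥ 1.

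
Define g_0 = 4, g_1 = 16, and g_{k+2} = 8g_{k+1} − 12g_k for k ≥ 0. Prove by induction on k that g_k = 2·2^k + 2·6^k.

Base cases: g_0 = 4 and 2·2^0 + 2·6^0 = 4; g_1 = 16 and 2·2^1 + 2·6^1 = 16.
Assume g_j = 2·2^j + 2·6^j for all 0 ≤ j ≤ r, where r ≥ 1.
Then g_{r+1} = 8g_r − 12g_{r−1} = 8·(2·2^r + 2·6^r) − 12·(2·2^{r−1} + 2·6^{r−1}) = 2·(8·2 − 12)2^{r−1} + 2·(8·6 − 12)6^{r−1} = 8·2^{r−1} + 72·6^{r−1} = 2·2^{r+1} + 2·6^{r+1}.
Hence g_k = 2·2^k + 2·6^k for every k ≥ 0, by strong induction.

g_k = 2·2^k + 2·6^k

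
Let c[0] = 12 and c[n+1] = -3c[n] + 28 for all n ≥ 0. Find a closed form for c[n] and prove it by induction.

Claim: c[n] = 5·(-3)^n + 7.

Base case: c[0] = 12, and 5·(-3)^0 + 7 = 5 + 7 = 12.
Assume c[j] = 5·(-3)^j + 7 for some j ≥ 0.
Then c[j+1] = -3c[j] + 28 = -3·(5·(-3)^j + 7) + 28 = -15·(-3)^j − 21 + 28 = 5·(-3)^{j+1} + 7.
Hence c[n] = 5·(-3)^n + 7 for every n ≥ 0, by induction.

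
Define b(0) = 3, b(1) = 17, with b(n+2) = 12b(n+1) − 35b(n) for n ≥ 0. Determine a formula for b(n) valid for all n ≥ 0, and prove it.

Claim: b(n) = 2·5^n + 7^n.

Base cases: b(0) = 3 and 2·5^0 + 7^0 = 3; b(1) = 17 and 2·5^1 + 7^1 = 17.
Assume b(j) = 2·5^j + 7^j for all 0 ≤ j ≤ r, where r ≥ 1.
Then b(r+1) = 12b(r) − 35b(r−1) = 12·(2·5^r + 7^r) − 35·(2·5^{r−1} + 7^{r−1}) = 2·(12·5 − 35)5^{r−1} + (12·7 − 35)7^{r−1} = 50·5^{r−1} + 49·7^{r−1} = 2·5^{r+1} + 7^{r+1}.
Hence b(n) = 2·5^n + 7^n for every n ≥ 0, by strong induction.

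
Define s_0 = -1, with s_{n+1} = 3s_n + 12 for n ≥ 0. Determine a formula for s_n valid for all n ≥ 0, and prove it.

Claim: s_n = 5·3^n − 6.

Base case: s_0 = -1, and 5·3^0 − 6 = 5 − 6 = -1.
Assume s_k = 5·3^k − 6 for some k ≥ 0.
Then s_{k+1} = 3s_k + 12 = 3·(5·3^k − 6) + 12 = 15·3^k − 18 + 12 = 5·3^{k+1} − 6.
By induction, s_n = 5·3^n − 6 for all n ≥ 0.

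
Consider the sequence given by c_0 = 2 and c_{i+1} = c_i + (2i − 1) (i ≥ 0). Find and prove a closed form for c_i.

Claim: c_i = i^2 − 2i + 2.

Base case: c_0 = 2, and 0^2 − 2·0 + 2 = 2.
Assume c_j = j^2 − 2j + 2.
Then c_{j+1} = c_j + (2j − 1) = (j^2 − 2j + 2) + (2j − 1) = j^2 + 1,
and (j+1)^2 − 2·(j+1) + 2 = j^2 + 1.
By induction, c_i = i^2 − 2i + 2 for all i ≥ 0.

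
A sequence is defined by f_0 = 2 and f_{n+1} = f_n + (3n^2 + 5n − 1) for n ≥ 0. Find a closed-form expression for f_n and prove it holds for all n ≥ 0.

Claim: f_n = n^3 + n^2 − 3n + 2.

Base case: f_0 = 2, and 0^3 + 0^2 − 3·0 + 2 = 2.
Assume f_r = r^3 + r^2 − 3r + 2.
Then f_{r+1} = f_r + (3r^2 + 5r − 1) = (r^3 + r^2 − 3r + 2) + (3r^2 + 5r − 1) = r^3 + 4r^2 + 2r + 1,
and (r+1)^3 + (r+1)^2 − 3·(r+1) + 2 = r^3 + 4r^2 + 2r + 1.
By induction, f_n = n^3 + n^2 − 3n + 2 for all n ≥ 0.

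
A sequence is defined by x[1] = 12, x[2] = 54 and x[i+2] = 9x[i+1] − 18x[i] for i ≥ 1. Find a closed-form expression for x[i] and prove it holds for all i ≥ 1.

Claim: x[i] = 2·3^i + 6^i.

Base cases: x[1] = 12 and 2·3^1 + 6^1 = 12; x[2] = 54 and 2·3^2 + 6^2 = 54.
Assume x[t] = 2·3^t + 6^t for all 1 ≤ t ≤ j, where j ≥ 2.
Then x[j+1] = 9x[j] − 18x[j−1] = 9·(2·3^j + 6^j) − 18·(2·3^{j−1} + 6^{j−1}) = 2·(9·3 − 18)3^{j−1} + (9·6 − 18)6^{j−1} = 18·3^{j−1} + 36·6^{j−1} = 2·3^{j+1} + 6^{j+1}.
Hence x[i] = 2·3^i + 6^i for every i ≥ 1, by strong induction.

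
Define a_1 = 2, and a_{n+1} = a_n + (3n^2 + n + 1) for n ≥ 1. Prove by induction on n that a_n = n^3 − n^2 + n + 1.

Base case: a_1 = 2, and 1^3 − 1^2 + 1 + 1 = 2.
Assume a_r = r^3 − r^2 + r + 1.
Then a_{r+1} = a_r + (3r^2 + r + 1) = (r^3 − r^2 + r + 1) + (3r^2 + r + 1) = r^3 + 2r^2 + 2r + 2,
and (r+1)^3 − (r+1)^2 + (r+1) + 1 = r^3 + 2r^2 + 2r + 2.
This completes the inductive step, so a_n = n^3 − n^2 + n + 1 for all n ≥ 1.

a_n = n^3 − n^2 + n + 1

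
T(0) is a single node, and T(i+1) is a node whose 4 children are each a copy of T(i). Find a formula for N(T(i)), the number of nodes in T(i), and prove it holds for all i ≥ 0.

Claim: N(T(i)) = (4^{i+1} − 1)/3.

Base case: N(T(0)) = 1, and (4^{0+1} − 1)/3 = 1.
Assume N(T(k)) = (4^{k+1} − 1)/3.
Then N(T(k+1)) = 1 + 4N(T(k)) = 1 + 4·(4^{k+1} − 1)/3 = 1 + (4^{k+2} − 4)/3 = (3 + 4^{k+2} − 4)/3 = (4^{k+2} − 1)/3.
This completes the inductive step, so N(T(i)) = (4^{i+1} − 1)/3 for all i ≥ 0.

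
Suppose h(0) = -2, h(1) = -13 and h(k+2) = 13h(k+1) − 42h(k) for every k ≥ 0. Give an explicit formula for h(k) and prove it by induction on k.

Claim: h(k) = -7^k − 6^k.

Base cases: h(0) = -2 and -7^0 − 6^0 = -2; h(1) = -13 and -7^1 − 6^1 = -13.
Assume h(i) = -7^i − 6^i for all 0 ≤ i ≤ j, where j ≥ 1.
Then h(j+1) = 13h(j) − 42h(j−1) = 13·(-7^j − 6^j) − 42·(-7^{j−1} − 6^{j−1}) = -(13·7 − 42)7^{j−1} − (13·6 − 42)6^{j−1} = -49·7^{j−1} − 36·6^{j−1} = -7^{j+1} − 6^{j+1}.
This completes the inductive step, so h(k) = -7^k − 6^k for all k ≥ 0.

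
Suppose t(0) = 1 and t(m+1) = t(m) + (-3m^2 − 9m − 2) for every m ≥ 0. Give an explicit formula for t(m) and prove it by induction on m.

Claim: t(m) = -m^3 − 3m^2 + 2m + 1.

Base case: t(0) = 1, and -0^3 − 3·0^2 + 2·0 + 1 = 1.
Assume t(r) = -r^3 − 3r^2 + 2r + 1.
Then t(r+1) = t(r) + (-3r^2 − 9r − 2) = (-r^3 − 3r^2 + 2r + 1) + (-3r^2 − 9r − 2) = -r^3 − 6r^2 − 7r − 1,
and -(r+1)^3 − 3·(r+1)^2 + 2·(r+1) + 1 = -r^3 − 6r^2 − 7r − 1.
Hence t(m) = -m^3 − 3m^2 + 2m + 1 for every m ≥ 0, by induction.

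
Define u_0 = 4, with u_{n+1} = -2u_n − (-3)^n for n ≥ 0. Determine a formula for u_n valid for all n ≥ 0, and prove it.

Claim: u_n = 3·(-2)^n + (-3)^n.

Base case: u_0 = 4, and 3·(-2)^0 + (-3)^0 = 3 + 1 = 4.
Assume u_r = 3·(-2)^r + (-3)^r for some r ≥ 0.
Then u_{r+1} = -2u_r − (-3)^r = -2·(3·(-2)^r + (-3)^r) − (-3)^r = 3·(-2)^{r+1} − 2·(-3)^r − (-3)^r = 3·(-2)^{r+1} − 3·(-3)^r = 3·(-2)^{r+1} + (-3)^{r+1}.
So the formula holds for r+1, and by induction u_n = 3·(-2)^n + (-3)^n for all n ≥ 0.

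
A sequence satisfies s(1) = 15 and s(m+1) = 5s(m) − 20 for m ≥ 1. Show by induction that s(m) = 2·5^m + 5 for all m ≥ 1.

Base case: s(1) = 15, and 2·5^1 + 5 = 10 + 5 = 15.
Assume s(r) = 2·5^r + 5 for some r ≥ 1.
Then s(r+1) = 5s(r) − 20 = 5·(2·5^r + 5) − 20 = 10·5^r + 25 − 20 = 2·5^{r+1} + 5.
This completes the inductive step, so s(m) = 2·5^m + 5 for all m ≥ 1.

s(m) = 2·5^m + 5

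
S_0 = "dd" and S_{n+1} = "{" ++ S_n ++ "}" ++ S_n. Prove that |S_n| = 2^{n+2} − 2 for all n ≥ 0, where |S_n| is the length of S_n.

Base case: |S_0| = 2, and 2^{0+2} − 2 = 2.
Assume |S_j| = 2^{j+2} − 2.
Then |S_{j+1}| = 1 + |S_j| + 1 + |S_j| = 2|S_j| + 2 = 2(2^{j+2} − 2) + 2 = 2^{j+3} − 4 + 2 = 2^{j+3} − 2.
Hence |S_n| = 2^{n+2} − 2 for every n ≥ 0, by induction.

|S_n| = 2^{n+2} − 2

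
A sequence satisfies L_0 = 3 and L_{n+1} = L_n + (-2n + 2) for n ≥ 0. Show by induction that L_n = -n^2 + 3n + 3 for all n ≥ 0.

Base case: L_0 = 3, and -0^2 + 3·0 + 3 = 3.
Assume L_m = -m^2 + 3m + 3.
Then L_{m+1} = L_m + (-2m + 2) = (-m^2 + 3m + 3) + (-2m + 2) = -m^2 + m + 5,
and -(m+1)^2 + 3·(m+1) + 3 = -m^2 + m + 5.
By induction, L_n = -n^2 + 3n + 3 for all n ≥ 0.

L_n = -n^2 + 3n + 3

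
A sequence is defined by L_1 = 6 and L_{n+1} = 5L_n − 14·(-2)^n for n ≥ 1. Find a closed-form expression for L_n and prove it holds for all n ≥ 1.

Claim: L_n = 2·5^n + 2·(-2)^n.

Base case: L_1 = 6, and 2·5^1 + 2·(-2)^1 = 10 − 4 = 6.
Assume L_k = 2·5^k + 2·(-2)^k for some k ≥ 1.
Then L_{k+1} = 5L_k − 14·(-2)^k = 5·(2·5^k + 2·(-2)^k) − 14·(-2)^k = 2·5^{k+1} + 10·(-2)^k − 14·(-2)^k = 2·5^{k+1} − 4·(-2)^k = 2·5^{k+1} + 2·(-2)^{k+1}.
By induction, L_n = 2·5^n + 2·(-2)^n for all n ≥ 1.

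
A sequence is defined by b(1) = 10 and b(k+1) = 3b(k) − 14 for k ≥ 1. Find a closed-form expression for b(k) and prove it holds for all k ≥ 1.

Claim: b(k) = 3^k + 7.

Base case: b(1) = 10, and 3^1 + 7 = 3 + 7 = 10.
Assume b(m) = 3^m + 7 for some m ≥ 1.
Then b(m+1) = 3b(m) − 14 = 3·(3^m + 7) − 14 = 3^{m+1} + 21 − 14 = 3^{m+1} + 7.
By induction, b(k) = 3^k + 7 for all k ≥ 1.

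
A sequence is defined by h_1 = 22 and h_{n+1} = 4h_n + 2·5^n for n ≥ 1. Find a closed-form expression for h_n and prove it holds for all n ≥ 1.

Claim: h_n = 3·4^n + 2·5^n.

Base case: h_1 = 22, and 3·4^1 + 2·5^1 = 12 + 10 = 22.
Assume h_r = 3·4^r + 2·5^r for some r ≥ 1.
Then h_{r+1} = 4h_r + 2·5^r = 4·(3·4^r + 2·5^r) + 2·5^r = 3·4^{r+1} + 8·5^r + 2·5^r = 3·4^{r+1} + 10·5^r = 3·4^{r+1} + 2·5^{r+1}.
This completes the inductive step, so h_n = 3·4^n + 2·5^n for all n ≥ 1.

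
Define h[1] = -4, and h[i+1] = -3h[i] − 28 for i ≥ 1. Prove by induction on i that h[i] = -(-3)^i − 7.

Base case: h[1] = -4, and -(-3)^1 − 7 = 3 − 7 = -4.
Assume h[r] = -(-3)^r − 7 for some r ≥ 1.
Then h[r+1] = -3h[r] − 28 = -3·(-(-3)^r − 7) − 28 = 3·(-3)^r + 21 − 28 = -(-3)^{r+1} − 7.
Hence h[i] = -(-3)^i − 7 for every i ≥ 1, by induction.

h[i] = -(-3)^i − 7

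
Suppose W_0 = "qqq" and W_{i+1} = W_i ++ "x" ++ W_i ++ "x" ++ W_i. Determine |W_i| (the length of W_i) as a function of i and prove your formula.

Claim: |W_i| = 4·3^i − 1.

Base case: |W_0| = 3, and 4·3^0 − 1 = 3.
Assume |W_j| = 4·3^j − 1.
Then |W_{j+1}| = 3|W_j| + 2 = 3(4·3^j − 1) + 2 = 4·3^{j+1} − 3 + 2 = 4·3^{j+1} − 1.
Hence |W_i| = 4·3^i − 1 for every i ≥ 0, by induction.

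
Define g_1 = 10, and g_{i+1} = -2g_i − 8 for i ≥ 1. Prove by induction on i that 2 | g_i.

Base case: g_1 = 10 = 2·5, so 2 | g_1.
Assume 2 | g_r, so g_r = 2t for some integer t.
Then g_{r+1} = -2g_r − 8 = -2·(2t) − 8 = 2(-2t − 4), so 2 | g_{r+1}.
Hence 2 | g_i for every i ≥ 1, by induction.

2 | g_i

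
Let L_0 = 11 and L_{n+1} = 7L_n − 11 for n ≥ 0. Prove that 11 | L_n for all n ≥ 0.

Base case: L_0 = 11 = 11·1, so 11 | L_0.
Assume 11 | L_m, so L_m = 11t for some integer t.
Then L_{m+1} = 7L_m − 11 = 7·(11t) − 11 = 11(7t − 1), so 11 | L_{m+1}.
Hence 11 | L_n for every n ≥ 0, by induction.

11 | L_n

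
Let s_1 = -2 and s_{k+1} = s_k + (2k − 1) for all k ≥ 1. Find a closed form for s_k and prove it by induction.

Claim: s_k = k^2 − 2k − 1.

Base case: s_1 = -2, and 1^2 − 2·1 − 1 = -2.
Assume s_m = m^2 − 2m − 1.
Then s_{m+1} = s_m + (2m − 1) = (m^2 − 2m − 1) + (2m − 1) = m^2 − 2,
and (m+1)^2 − 2·(m+1) − 1 = m^2 − 2.
This completes the inductive step, so s_k = k^2 − 2k − 1 for all k ≥ 1.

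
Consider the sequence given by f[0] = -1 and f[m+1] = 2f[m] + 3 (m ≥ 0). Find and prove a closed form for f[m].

Claim: f[m] = 2^{m+1} − 3.

Base case: f[0] = -1, and 2^{0+1} − 3 = 2 − 3 = -1.
Assume f[k] = 2^{k+1} − 3 for some k ≥ 0.
Then f[k+1] = 2f[k] + 3 = 2·(2^{k+1} − 3) + 3 = 2^{k+2} − 6 + 3 = 2^{k+2} − 3.
This completes the inductive step, so f[m] = 2^{m+1} − 3 for all m ≥ 0.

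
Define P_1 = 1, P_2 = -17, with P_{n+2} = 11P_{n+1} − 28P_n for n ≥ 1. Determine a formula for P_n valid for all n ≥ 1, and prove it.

Claim: P_n = 2·4^n − 7^n.

Base cases: P_1 = 1 and 2·4^1 − 7^1 = 1; P_2 = -17 and 2·4^2 − 7^2 = -17.
Assume P_j = 2·4^j − 7^j for all 1 ≤ j ≤ k, where k ≥ 2.
Then P_{k+1} = 11P_k − 28P_{k−1} = 11·(2·4^k − 7^k) − 28·(2·4^{k−1} − 7^{k−1}) = 2·(11·4 − 28)4^{k−1} − (11·7 − 28)7^{k−1} = 32·4^{k−1} − 49·7^{k−1} = 2·4^{k+1} − 7^{k+1}.
So the formula holds for k+1, and by strong induction P_n = 2·4^n − 7^n for all n ≥ 1.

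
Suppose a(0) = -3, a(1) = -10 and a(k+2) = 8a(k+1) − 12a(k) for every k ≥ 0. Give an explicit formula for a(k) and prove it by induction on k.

Claim: a(k) = -6^k − 2·2^k.

Base cases: a(0) = -3 and -6^0 − 2·2^0 = -3; a(1) = -10 and -6^1 − 2·2^1 = -10.
Assume a(j) = -6^j − 2·2^j for all 0 ≤ j ≤ m, where m ≥ 1.
Then a(m+1) = 8a(m) − 12a(m−1) = 8·(-6^m − 2·2^m) − 12·(-6^{m−1} − 2·2^{m−1}) = -(8·6 − 12)6^{m−1} − 2·(8·2 − 12)2^{m−1} = -36·6^{m−1} − 8·2^{m−1} = -6^{m+1} − 2·2^{m+1}.
Hence a(k) = -6^k − 2·2^k for every k ≥ 0, by strong induction.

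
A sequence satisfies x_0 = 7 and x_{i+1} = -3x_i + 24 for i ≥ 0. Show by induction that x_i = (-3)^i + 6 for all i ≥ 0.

Base case: x_0 = 7, and (-3)^0 + 6 = 1 + 6 = 7.
Assume x_m = (-3)^m + 6 for some m ≥ 0.
Then x_{m+1} = -3x_m + 24 = -3·((-3)^m + 6) + 24 = -3·(-3)^m − 18 + 24 = (-3)^{m+1} + 6.
So the formula holds for m+1, and by induction x_i = (-3)^i + 6 for all i ≥ 0.

x_i = (-3)^i + 6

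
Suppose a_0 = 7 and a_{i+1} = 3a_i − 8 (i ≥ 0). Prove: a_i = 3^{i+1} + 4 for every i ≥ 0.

Base case: a_0 = 7, and 3^{0+1} + 4 = 3 + 4 = 7.
Assume a_r = 3^{r+1} + 4 for some r ≥ 0.
Then a_{r+1} = 3a_r − 8 = 3·(3^{r+1} + 4) − 8 = 3^{r+2} + 12 − 8 = 3^{r+2} + 4.
So the formula holds for r+1, and by induction a_i = 3^{i+1} + 4 for all i ≥ 0.

a_i = 3^{i+1} + 4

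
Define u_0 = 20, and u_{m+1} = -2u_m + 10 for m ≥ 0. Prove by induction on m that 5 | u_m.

Base case: u_0 = 20 = 5·4, so 5 | u_0.
Assume 5 | u_j, so u_j = 5t for some integer t.
Then u_{j+1} = -2u_j + 10 = -2·(5t) + 10 = 5(-2t + 2), so 5 | u_{j+1}.
This completes the inductive step, so 5 | u_m for all m ≥ 0.

5 | u_m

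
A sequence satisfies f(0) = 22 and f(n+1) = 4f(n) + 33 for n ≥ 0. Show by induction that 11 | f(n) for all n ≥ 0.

Base case: f(0) = 22 = 11·2, so 11 | f(0).
Assume 11 | f(j), so f(j) = 11t for some integer t.
Then f(j+1) = 4f(j) + 33 = 4·(11t) + 33 = 11(4t + 3), so 11 | f(j+1).
Hence 11 | f(n) for every n ≥ 0, by induction.

11 | f(n)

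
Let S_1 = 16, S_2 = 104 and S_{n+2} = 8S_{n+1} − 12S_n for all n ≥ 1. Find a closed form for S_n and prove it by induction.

Claim: S_n = 3·6^n − 2^n.

Base cases: S_1 = 16 and 3·6^1 − 2^1 = 16; S_2 = 104 and 3·6^2 − 2^2 = 104.
Assume S_j = 3·6^j − 2^j for all 1 ≤ j ≤ m, where m ≥ 2.
Then S_{m+1} = 8S_m − 12S_{m−1} = 8·(3·6^m − 2^m) − 12·(3·6^{m−1} − 2^{m−1}) = 3·(8·6 − 12)6^{m−1} − (8·2 − 12)2^{m−1} = 108·6^{m−1} − 4·2^{m−1} = 3·6^{m+1} − 2^{m+1}.
So the formula holds for m+1, and by strong induction S_n = 3·6^n − 2^n for all n ≥ 1.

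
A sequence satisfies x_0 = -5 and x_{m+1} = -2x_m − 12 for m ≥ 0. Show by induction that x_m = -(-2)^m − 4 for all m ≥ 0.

Base case: x_0 = -5, and -(-2)^0 − 4 = -1 − 4 = -5.
Assume x_r = -(-2)^r − 4 for some r ≥ 0.
Then x_{r+1} = -2x_r − 12 = -2·(-(-2)^r − 4) − 12 = 2·(-2)^r + 8 − 12 = -(-2)^{r+1} − 4.
Hence x_m = -(-2)^m − 4 for every m ≥ 0, by induction.

x_m = -(-2)^m − 4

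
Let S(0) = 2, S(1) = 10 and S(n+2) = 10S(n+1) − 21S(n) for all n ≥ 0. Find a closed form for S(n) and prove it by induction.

Claim: S(n) = 7^n + 3^n.

Base cases: S(0) = 2 and 7^0 + 3^0 = 2; S(1) = 10 and 7^1 + 3^1 = 10.
Assume S(j) = 7^j + 3^j for all 0 ≤ j ≤ m, where m ≥ 1.
Then S(m+1) = 10S(m) − 21S(m−1) = 10·(7^m + 3^m) − 21·(7^{m−1} + 3^{m−1}) = (10·7 − 21)7^{m−1} + (10·3 − 21)3^{m−1} = 49·7^{m−1} + 9·3^{m−1} = 7^{m+1} + 3^{m+1}.
By strong induction, S(n) = 7^n + 3^n for all n ≥ 0.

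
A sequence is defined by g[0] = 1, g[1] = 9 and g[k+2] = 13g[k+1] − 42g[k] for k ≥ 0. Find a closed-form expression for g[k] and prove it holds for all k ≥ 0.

Claim: g[k] = 3·7^k − 2·6^k.

Base cases: g[0] = 1 and 3·7^0 − 2·6^0 = 1; g[1] = 9 and 3·7^1 − 2·6^1 = 9.
Assume g[j] = 3·7^j − 2·6^j for all 0 ≤ j ≤ r, where r ≥ 1.
Then g[r+1] = 13g[r] − 42g[r−1] = 13·(3·7^r − 2·6^r) − 42·(3·7^{r−1} − 2·6^{r−1}) = 3·(13·7 − 42)7^{r−1} − 2·(13·6 − 42)6^{r−1} = 147·7^{r−1} − 72·6^{r−1} = 3·7^{r+1} − 2·6^{r+1}.
So the formula holds for r+1, and by strong induction g[k] = 3·7^k − 2·6^k for all k ≥ 0.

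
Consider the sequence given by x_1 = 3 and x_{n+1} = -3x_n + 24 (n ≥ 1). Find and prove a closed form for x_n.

Claim: x_n = (-3)^n + 6.

Base case: x_1 = 3, and (-3)^1 + 6 = -3 + 6 = 3.
Assume x_r = (-3)^r + 6 for some r ≥ 1.
Then x_{r+1} = -3x_r + 24 = -3·((-3)^r + 6) + 24 = -3·(-3)^r − 18 + 24 = (-3)^{r+1} + 6.
Hence x_n = (-3)^n + 6 for every n ≥ 1, by induction.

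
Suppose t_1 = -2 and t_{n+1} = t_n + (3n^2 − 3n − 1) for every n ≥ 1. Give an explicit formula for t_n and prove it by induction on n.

Claim: t_n = n^3 − 3n^2 + n − 1.

Base case: t_1 = -2, and 1^3 − 3·1^2 + 1 − 1 = -2.
Assume t_k = k^3 − 3k^2 + k − 1.
Then t_{k+1} = t_k + (3k^2 − 3k − 1) = (k^3 − 3k^2 + k − 1) + (3k^2 − 3k − 1) = k^3 − 2k − 2,
and (k+1)^3 − 3·(k+1)^2 + (k+1) − 1 = k^3 − 2k − 2.
This completes the inductive step, so t_n = n^3 − 3n^2 + n − 1 for all n ≥ 1.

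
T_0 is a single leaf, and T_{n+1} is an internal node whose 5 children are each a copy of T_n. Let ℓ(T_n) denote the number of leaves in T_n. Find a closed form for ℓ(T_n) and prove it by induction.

Claim: ℓ(T_n) = 5^n.

Base case: ℓ(T_0) = 1, and 5^0 = 1.
Assume ℓ(T_m) = 5^m.
Then ℓ(T_{m+1}) = 5·ℓ(T_m) = 5·5^m = 5^{m+1}.
Hence ℓ(T_n) = 5^n for every n ≥ 0, by induction.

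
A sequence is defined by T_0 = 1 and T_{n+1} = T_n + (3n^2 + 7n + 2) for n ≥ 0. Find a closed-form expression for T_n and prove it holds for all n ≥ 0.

Claim: T_n = n^3 + 2n^2 − n + 1.

Base case: T_0 = 1, and 0^3 + 2·0^2 − 0 + 1 = 1.
Assume T_j = j^3 + 2j^2 − j + 1.
Then T_{j+1} = T_j + (3j^2 + 7j + 2) = (j^3 + 2j^2 − j + 1) + (3j^2 + 7j + 2) = j^3 + 5j^2 + 6j + 3,
and (j+1)^3 + 2·(j+1)^2 − (j+1) + 1 = j^3 + 5j^2 + 6j + 3.
This completes the inductive step, so T_n = n^3 + 2n^2 − n + 1 for all n ≥ 0.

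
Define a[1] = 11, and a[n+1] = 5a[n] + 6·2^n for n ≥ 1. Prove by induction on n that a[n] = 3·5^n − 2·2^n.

Base case: a[1] = 11, and 3·5^1 − 2·2^1 = 15 − 4 = 11.
Assume a[k] = 3·5^k − 2·2^k for some k ≥ 1.
Then a[k+1] = 5a[k] + 6·2^k = 5·(3·5^k − 2·2^k) + 6·2^k = 3·5^{k+1} − 10·2^k + 6·2^k = 3·5^{k+1} − 4·2^k = 3·5^{k+1} − 2·2^{k+1}.
By induction, a[n] = 3·5^n − 2·2^n for all n ≥ 1.

a[n] = 3·5^n − 2·2^n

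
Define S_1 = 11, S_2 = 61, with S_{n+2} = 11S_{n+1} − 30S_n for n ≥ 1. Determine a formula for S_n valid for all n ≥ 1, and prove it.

Claim: S_n = 6^n + 5^n.

Base cases: S_1 = 11 and 6^1 + 5^1 = 11; S_2 = 61 and 6^2 + 5^2 = 61.
Assume S_i = 6^i + 5^i for all 1 ≤ i ≤ j, where j ≥ 2.
Then S_{j+1} = 11S_j − 30S_{j−1} = 11·(6^j + 5^j) − 30·(6^{j−1} + 5^{j−1}) = (11·6 − 30)6^{j−1} + (11·5 − 30)5^{j−1} = 36·6^{j−1} + 25·5^{j−1} = 6^{j+1} + 5^{j+1}.
This completes the inductive step, so S_n = 6^n + 5^n for all n ≥ 1.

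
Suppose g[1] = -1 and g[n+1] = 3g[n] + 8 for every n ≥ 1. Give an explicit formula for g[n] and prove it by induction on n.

Claim: g[n] = 3^n − 4.

Base case: g[1] = -1, and 3^1 − 4 = 3 − 4 = -1.
Assume g[m] = 3^m − 4 for some m ≥ 1.
Then g[m+1] = 3g[m] + 8 = 3·(3^m − 4) + 8 = 3^{m+1} − 12 + 8 = 3^{m+1} − 4.
Hence g[n] = 3^n − 4 for every n ≥ 1, by induction.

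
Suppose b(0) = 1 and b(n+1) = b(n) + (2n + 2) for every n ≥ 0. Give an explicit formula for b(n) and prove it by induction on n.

Claim: b(n) = n^2 + n + 1.

Base case: b(0) = 1, and 0^2 + 0 + 1 = 1.
Assume b(r) = r^2 + r + 1.
Then b(r+1) = b(r) + (2r + 2) = (r^2 + r + 1) + (2r + 2) = r^2 + 3r + 3,
and (r+1)^2 + (r+1) + 1 = r^2 + 3r + 3.
By induction, b(n) = n^2 + n + 1 for all n ≥ 0.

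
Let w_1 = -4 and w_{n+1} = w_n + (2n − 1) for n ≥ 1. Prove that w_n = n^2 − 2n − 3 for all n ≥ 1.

Base case: w_1 = -4, and 1^2 − 2·1 − 3 = -4.
Assume w_m = m^2 − 2m − 3.
Then w_{m+1} = w_m + (2m − 1) = (m^2 − 2m − 3) + (2m − 1) = m^2 − 4,
and (m+1)^2 − 2·(m+1) − 3 = m^2 − 4.
This completes the inductive step, so w_n = n^2 − 2n − 3 for all n ≥ 1.

w_n = n^2 − 2n − 3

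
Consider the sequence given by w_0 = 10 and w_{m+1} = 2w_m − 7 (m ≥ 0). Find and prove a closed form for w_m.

Claim: w_m = 3·2^m + 7.

Base case: w_0 = 10, and 3·2^0 + 7 = 3 + 7 = 10.
Assume w_r = 3·2^r + 7 for some r ≥ 0.
Then w_{r+1} = 2w_r − 7 = 2·(3·2^r + 7) − 7 = 6·2^r + 14 − 7 = 3·2^{r+1} + 7.
Hence w_m = 3·2^m + 7 for every m ≥ 0, by induction.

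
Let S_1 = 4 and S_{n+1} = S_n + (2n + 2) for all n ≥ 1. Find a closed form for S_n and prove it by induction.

Claim: S_n = n^2 + n + 2.

Base case: S_1 = 4, and 1^2 + 1 + 2 = 4.
Assume S_j = j^2 + j + 2.
Then S_{j+1} = S_j + (2j + 2) = (j^2 + j + 2) + (2j + 2) = j^2 + 3j + 4,
and (j+1)^2 + (j+1) + 2 = j^2 + 3j + 4.
By induction, S_n = n^2 + n + 2 for all n ≥ 1.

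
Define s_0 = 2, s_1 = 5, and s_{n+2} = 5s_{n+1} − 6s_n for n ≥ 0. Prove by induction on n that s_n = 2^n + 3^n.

Base cases: s_0 = 2 and 2^0 + 3^0 = 2; s_1 = 5 and 2^1 + 3^1 = 5.
Assume s_i = 2^i + 3^i for all 0 ≤ i ≤ j, where j ≥ 1.
Then s_{j+1} = 5s_j − 6s_{j−1} = 5·(2^j + 3^j) − 6·(2^{j−1} + 3^{j−1}) = (5·2 − 6)2^{j−1} + (5·3 − 6)3^{j−1} = 4·2^{j−1} + 9·3^{j−1} = 2^{j+1} + 3^{j+1}.
So the formula holds for j+1, and by strong induction s_n = 2^n + 3^n for all n ≥ 0.

s_n = 2^n + 3^n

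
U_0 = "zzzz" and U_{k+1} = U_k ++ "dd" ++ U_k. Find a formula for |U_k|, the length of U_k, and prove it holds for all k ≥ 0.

Claim: |U_k| = 6·2^k − 2.

Base case: |U_0| = 4, and 6·2^0 − 2 = 4.
Assume |U_r| = 6·2^r − 2.
Then |U_{r+1}| = |U_r| + 2 + |U_r| = 2|U_r| + 2 = 2(6·2^r − 2) + 2 = 6·2^{r+1} − 4 + 2 = 6·2^{r+1} − 2.
So the formula holds for r+1, and by induction |U_k| = 6·2^k − 2 for all k ≥ 0.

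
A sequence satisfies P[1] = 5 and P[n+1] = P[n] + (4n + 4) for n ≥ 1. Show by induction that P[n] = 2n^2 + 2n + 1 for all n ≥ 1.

Base case: P[1] = 5, and 2·1^2 + 2·1 + 1 = 5.
Assume P[j] = 2j^2 + 2j + 1.
Then P[j+1] = P[j] + (4j + 4) = (2j^2 + 2j + 1) + (4j + 4) = 2j^2 + 6j + 5,
and 2·(j+1)^2 + 2·(j+1) + 1 = 2j^2 + 6j + 5.
Hence P[n] = 2n^2 + 2n + 1 for every n ≥ 1, by induction.

P[n] = 2n^2 + 2n + 1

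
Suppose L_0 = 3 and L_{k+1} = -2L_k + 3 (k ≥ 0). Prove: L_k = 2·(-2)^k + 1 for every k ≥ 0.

Base case: L_0 = 3, and 2·(-2)^0 + 1 = 2 + 1 = 3.
Assume L_j = 2·(-2)^j + 1 for some j ≥ 0.
Then L_{j+1} = -2L_j + 3 = -2·(2·(-2)^j + 1) + 3 = -4·(-2)^j − 2 + 3 = 2·(-2)^{j+1} + 1.
By induction, L_k = 2·(-2)^k + 1 for all k ≥ 0.

L_k = 2·(-2)^k + 1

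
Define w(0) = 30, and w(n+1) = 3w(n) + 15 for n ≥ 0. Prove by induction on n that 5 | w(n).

Base case: w(0) = 30 = 5·6, so 5 | w(0).
Assume 5 | w(m), so w(m) = 5t for some integer t.
Then w(m+1) = 3w(m) + 15 = 3·(5t) + 15 = 5(3t + 3), so 5 | w(m+1).
Hence 5 | w(n) for every n ≥ 0, by induction.

5 | w(n)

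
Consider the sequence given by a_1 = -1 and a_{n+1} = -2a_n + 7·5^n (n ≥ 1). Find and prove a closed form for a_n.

Claim: a_n = 3·(-2)^n + 5^n.

Base case: a_1 = -1, and 3·(-2)^1 + 5^1 = -6 + 5 = -1.
Assume a_r = 3·(-2)^r + 5^r for some r ≥ 1.
Then a_{r+1} = -2a_r + 7·5^r = -2·(3·(-2)^r + 5^r) + 7·5^r = 3·(-2)^{r+1} − 2·5^r + 7·5^r = 3·(-2)^{r+1} + 5·5^r = 3·(-2)^{r+1} + 5^{r+1}.
So the formula holds for r+1, and by induction a_n = 3·(-2)^n + 5^n for all n ≥ 1.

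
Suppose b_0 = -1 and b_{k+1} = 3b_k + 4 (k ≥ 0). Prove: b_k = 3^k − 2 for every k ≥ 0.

Base case: b_0 = -1, and 3^0 − 2 = 1 − 2 = -1.
Assume b_r = 3^r − 2 for some r ≥ 0.
Then b_{r+1} = 3b_r + 4 = 3·(3^r − 2) + 4 = 3^{r+1} − 6 + 4 = 3^{r+1} − 2.
This completes the inductive step, so b_k = 3^k − 2 for all k ≥ 0.

b_k = 3^k − 2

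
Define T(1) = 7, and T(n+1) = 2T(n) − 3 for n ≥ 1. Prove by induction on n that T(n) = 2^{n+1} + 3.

Base case: T(1) = 7, and 2^{1+1} + 3 = 4 + 3 = 7.
Assume T(m) = 2^{m+1} + 3 for some m ≥ 1.
Then T(m+1) = 2T(m) − 3 = 2·(2^{m+1} + 3) − 3 = 2^{m+2} + 6 − 3 = 2^{m+2} + 3.
By induction, T(n) = 2^{n+1} + 3 for all n ≥ 1.

T(n) = 2^{n+1} + 3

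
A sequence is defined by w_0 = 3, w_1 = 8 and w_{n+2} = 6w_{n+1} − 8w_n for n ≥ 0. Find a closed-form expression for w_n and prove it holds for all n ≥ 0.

Claim: w_n = 4^n + 2·2^n.

Base cases: w_0 = 3 and 4^0 + 2·2^0 = 3; w_1 = 8 and 4^1 + 2·2^1 = 8.
Assume w_j = 4^j + 2·2^j for all 0 ≤ j ≤ r, where r ≥ 1.
Then w_{r+1} = 6w_r − 8w_{r−1} = 6·(4^r + 2·2^r) − 8·(4^{r−1} + 2·2^{r−1}) = (6·4 − 8)4^{r−1} + 2·(6·2 − 8)2^{r−1} = 16·4^{r−1} + 8·2^{r−1} = 4^{r+1} + 2·2^{r+1}.
By strong induction, w_n = 4^n + 2·2^n for all n ≥ 0.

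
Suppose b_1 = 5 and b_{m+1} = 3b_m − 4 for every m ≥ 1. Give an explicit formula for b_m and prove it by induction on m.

Claim: b_m = 3^m + 2.

Base case: b_1 = 5, and 3^1 + 2 = 3 + 2 = 5.
Assume b_r = 3^r + 2 for some r ≥ 1.
Then b_{r+1} = 3b_r − 4 = 3·(3^r + 2) − 4 = 3^{r+1} + 6 − 4 = 3^{r+1} + 2.
This completes the inductive step, so b_m = 3^m + 2 for all m ≥ 1.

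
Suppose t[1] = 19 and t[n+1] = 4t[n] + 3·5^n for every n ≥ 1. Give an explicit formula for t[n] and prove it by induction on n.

Claim: t[n] = 4^n + 3·5^n.

Base case: t[1] = 19, and 4^1 + 3·5^1 = 4 + 15 = 19.
Assume t[m] = 4^m + 3·5^m for some m ≥ 1.
Then t[m+1] = 4t[m] + 3·5^m = 4·(4^m + 3·5^m) + 3·5^m = 4^{m+1} + 12·5^m + 3·5^m = 4^{m+1} + 15·5^m = 4^{m+1} + 3·5^{m+1}.
Hence t[n] = 4^n + 3·5^n for every n ≥ 1, by induction.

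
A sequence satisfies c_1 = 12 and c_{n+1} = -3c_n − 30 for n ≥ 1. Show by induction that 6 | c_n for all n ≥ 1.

Base case: c_1 = 12 = 6·2, so 6 | c_1.
Assume 6 | c_m, so c_m = 6t for some integer t.
Then c_{m+1} = -3c_m − 30 = -3·(6t) − 30 = 6(-3t − 5), so 6 | c_{m+1}.
By induction, 6 | c_n for all n ≥ 1.

6 | c_n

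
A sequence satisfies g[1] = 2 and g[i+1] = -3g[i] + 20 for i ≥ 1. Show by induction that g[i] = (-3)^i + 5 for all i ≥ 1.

Base case: g[1] = 2, and (-3)^1 + 5 = -3 + 5 = 2.
Assume g[k] = (-3)^k + 5 for some k ≥ 1.
Then g[k+1] = -3g[k] + 20 = -3·((-3)^k + 5) + 20 = -3·(-3)^k − 15 + 20 = (-3)^{k+1} + 5.
So the formula holds for k+1, and by induction g[i] = (-3)^i + 5 for all i ≥ 1.

g[i] = (-3)^i + 5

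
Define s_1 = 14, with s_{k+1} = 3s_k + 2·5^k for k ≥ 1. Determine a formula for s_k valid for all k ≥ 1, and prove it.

Claim: s_k = 3·3^k + 5^k.

Base case: s_1 = 14, and 3·3^1 + 5^1 = 9 + 5 = 14.
Assume s_m = 3·3^m + 5^m for some m ≥ 1.
Then s_{m+1} = 3s_m + 2·5^m = 3·(3·3^m + 5^m) + 2·5^m = 3·3^{m+1} + 3·5^m + 2·5^m = 3·3^{m+1} + 5·5^m = 3·3^{m+1} + 5^{m+1}.
Hence s_k = 3·3^k + 5^k for every k ≥ 1, by induction.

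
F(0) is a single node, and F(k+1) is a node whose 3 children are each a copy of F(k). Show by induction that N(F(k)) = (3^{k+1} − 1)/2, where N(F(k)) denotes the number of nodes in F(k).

Base case: N(F(0)) = 1, and (3^{0+1} − 1)/2 = 1.
Assume N(F(m)) = (3^{m+1} − 1)/2.
Then N(F(m+1)) = 1 + 3N(F(m)) = 1 + 3·(3^{m+1} − 1)/2 = 1 + (3^{m+2} − 3)/2 = (2 + 3^{m+2} − 3)/2 = (3^{m+2} − 1)/2.
So the formula holds for m+1, and by induction N(F(k)) = (3^{k+1} − 1)/2 for all k ≥ 0.

N(F(k)) = (3^{k+1} − 1)/2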